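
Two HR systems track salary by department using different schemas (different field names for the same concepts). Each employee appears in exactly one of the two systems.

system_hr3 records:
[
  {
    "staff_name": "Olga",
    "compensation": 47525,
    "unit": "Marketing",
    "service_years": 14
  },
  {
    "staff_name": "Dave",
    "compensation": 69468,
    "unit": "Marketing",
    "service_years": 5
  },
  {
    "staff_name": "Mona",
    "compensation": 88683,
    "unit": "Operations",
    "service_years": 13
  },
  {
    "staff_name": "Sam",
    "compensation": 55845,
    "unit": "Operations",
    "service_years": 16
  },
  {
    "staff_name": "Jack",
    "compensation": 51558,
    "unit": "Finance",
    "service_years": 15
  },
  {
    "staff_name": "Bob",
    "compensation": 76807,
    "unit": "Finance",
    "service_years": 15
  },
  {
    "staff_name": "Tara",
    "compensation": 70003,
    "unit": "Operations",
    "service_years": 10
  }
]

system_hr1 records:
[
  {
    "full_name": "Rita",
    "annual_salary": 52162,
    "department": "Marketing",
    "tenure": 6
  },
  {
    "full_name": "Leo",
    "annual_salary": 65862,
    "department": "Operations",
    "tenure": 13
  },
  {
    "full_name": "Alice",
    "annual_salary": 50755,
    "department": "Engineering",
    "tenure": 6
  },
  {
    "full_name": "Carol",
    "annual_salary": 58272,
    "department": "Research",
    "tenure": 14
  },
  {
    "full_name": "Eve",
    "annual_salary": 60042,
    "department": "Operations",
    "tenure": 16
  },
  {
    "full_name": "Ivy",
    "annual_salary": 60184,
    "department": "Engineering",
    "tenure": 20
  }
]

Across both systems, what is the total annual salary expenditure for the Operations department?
340435

Schema mappings:
- "unit" (system_hr3) = "department" (system_hr1) = department
- "compensation" (system_hr3) = "annual_salary" (system_hr1) = salary

Operations salaries from system_hr3: 214531
Operations salaries from system_hr1: 125904

Total: 214531 + 125904 = 340435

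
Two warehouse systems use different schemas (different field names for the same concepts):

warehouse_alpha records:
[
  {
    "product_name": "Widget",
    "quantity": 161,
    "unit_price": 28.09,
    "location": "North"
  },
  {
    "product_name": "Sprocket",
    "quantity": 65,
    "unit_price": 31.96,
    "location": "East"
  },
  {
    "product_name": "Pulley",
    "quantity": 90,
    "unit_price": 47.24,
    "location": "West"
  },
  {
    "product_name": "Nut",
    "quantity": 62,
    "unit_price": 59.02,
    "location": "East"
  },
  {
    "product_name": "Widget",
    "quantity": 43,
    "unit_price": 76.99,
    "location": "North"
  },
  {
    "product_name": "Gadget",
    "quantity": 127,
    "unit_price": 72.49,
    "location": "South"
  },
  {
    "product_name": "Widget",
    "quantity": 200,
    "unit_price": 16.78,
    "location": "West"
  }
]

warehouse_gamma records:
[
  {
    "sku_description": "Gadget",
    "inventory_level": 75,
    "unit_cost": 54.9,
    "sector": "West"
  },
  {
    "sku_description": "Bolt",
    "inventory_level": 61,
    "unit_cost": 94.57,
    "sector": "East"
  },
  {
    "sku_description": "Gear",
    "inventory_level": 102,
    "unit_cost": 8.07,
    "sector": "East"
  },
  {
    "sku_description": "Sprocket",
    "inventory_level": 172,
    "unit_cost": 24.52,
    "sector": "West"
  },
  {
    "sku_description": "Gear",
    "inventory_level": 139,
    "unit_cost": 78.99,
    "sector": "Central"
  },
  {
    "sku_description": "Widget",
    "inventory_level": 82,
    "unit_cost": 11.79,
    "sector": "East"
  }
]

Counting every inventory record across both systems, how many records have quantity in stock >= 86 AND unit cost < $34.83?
4

Schema mappings:
- "quantity" (warehouse_alpha) = "inventory_level" (warehouse_gamma) = quantity
- "unit_price" (warehouse_alpha) = "unit_cost" (warehouse_gamma) = unit cost

Records meeting both conditions in warehouse_alpha: 2
Records meeting both conditions in warehouse_gamma: 2

Total: 2 + 2 = 4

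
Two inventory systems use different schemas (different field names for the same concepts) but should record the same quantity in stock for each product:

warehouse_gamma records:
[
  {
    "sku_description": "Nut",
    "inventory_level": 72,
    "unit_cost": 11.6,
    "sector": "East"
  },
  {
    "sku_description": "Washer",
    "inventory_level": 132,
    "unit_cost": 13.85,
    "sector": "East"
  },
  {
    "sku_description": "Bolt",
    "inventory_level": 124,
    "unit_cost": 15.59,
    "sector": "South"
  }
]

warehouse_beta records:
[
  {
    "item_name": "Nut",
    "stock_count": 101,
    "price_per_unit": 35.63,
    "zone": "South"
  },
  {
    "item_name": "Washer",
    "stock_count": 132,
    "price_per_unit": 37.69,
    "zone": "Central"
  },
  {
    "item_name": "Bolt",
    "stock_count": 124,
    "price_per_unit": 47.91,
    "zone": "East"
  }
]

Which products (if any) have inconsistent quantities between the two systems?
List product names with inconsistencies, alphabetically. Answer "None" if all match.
Nut

Schema mappings:
- "sku_description" (warehouse_gamma) = "item_name" (warehouse_beta) = product name
- "inventory_level" (warehouse_gamma) = "stock_count" (warehouse_beta) = quantity

Comparison:
  Nut: 72 vs 101 - MISMATCH
  Washer: 132 vs 132 - MATCH
  Bolt: 124 vs 124 - MATCH

Products with inconsistencies: Nut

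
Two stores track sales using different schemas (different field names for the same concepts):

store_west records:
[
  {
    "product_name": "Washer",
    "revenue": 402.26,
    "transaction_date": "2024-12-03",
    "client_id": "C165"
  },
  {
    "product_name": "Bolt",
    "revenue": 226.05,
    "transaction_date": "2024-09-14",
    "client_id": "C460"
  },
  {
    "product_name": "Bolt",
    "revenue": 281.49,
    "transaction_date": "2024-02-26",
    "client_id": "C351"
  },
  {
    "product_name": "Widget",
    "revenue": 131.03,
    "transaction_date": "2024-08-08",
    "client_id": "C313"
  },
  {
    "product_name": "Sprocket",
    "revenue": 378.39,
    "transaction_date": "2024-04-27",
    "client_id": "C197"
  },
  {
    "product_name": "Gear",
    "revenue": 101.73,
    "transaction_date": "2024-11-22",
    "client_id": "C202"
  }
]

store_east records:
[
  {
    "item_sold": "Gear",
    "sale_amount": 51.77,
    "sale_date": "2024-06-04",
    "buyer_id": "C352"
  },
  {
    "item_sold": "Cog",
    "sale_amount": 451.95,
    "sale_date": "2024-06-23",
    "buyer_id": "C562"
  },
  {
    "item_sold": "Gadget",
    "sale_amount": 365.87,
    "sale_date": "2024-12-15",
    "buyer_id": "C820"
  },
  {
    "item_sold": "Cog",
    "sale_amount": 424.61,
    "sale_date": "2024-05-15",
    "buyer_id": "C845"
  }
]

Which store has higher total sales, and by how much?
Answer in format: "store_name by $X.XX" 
store_west by $226.75

Schema mapping: "revenue" (store_west) = "sale_amount" (store_east) = sale amount

Total for store_west: 1520.95
Total for store_east: 1294.20

Difference: |1520.95 - 1294.20| = 226.75
store_west has higher sales by $226.75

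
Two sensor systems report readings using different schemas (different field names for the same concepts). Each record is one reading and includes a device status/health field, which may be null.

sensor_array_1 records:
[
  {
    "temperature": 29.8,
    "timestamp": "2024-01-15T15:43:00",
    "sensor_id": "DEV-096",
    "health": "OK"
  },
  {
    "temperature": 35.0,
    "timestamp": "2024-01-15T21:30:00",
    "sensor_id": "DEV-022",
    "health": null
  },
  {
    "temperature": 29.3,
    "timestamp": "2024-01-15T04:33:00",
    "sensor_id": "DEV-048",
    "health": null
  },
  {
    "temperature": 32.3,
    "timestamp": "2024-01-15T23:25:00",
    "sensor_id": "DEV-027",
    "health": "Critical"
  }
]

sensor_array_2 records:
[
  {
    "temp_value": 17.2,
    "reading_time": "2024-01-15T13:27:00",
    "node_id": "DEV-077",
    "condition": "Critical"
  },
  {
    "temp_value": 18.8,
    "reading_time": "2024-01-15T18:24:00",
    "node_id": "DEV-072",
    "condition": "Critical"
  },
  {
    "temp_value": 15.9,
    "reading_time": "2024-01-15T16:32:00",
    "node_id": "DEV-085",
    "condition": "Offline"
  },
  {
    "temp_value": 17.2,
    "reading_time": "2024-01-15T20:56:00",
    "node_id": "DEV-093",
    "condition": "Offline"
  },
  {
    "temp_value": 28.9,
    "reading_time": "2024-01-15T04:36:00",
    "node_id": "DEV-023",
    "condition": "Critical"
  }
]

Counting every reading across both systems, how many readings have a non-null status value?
7

Schema mapping: "health" (sensor_array_1) = "condition" (sensor_array_2) = status

Non-null in sensor_array_1: 2
Non-null in sensor_array_2: 5

Total non-null: 2 + 5 = 7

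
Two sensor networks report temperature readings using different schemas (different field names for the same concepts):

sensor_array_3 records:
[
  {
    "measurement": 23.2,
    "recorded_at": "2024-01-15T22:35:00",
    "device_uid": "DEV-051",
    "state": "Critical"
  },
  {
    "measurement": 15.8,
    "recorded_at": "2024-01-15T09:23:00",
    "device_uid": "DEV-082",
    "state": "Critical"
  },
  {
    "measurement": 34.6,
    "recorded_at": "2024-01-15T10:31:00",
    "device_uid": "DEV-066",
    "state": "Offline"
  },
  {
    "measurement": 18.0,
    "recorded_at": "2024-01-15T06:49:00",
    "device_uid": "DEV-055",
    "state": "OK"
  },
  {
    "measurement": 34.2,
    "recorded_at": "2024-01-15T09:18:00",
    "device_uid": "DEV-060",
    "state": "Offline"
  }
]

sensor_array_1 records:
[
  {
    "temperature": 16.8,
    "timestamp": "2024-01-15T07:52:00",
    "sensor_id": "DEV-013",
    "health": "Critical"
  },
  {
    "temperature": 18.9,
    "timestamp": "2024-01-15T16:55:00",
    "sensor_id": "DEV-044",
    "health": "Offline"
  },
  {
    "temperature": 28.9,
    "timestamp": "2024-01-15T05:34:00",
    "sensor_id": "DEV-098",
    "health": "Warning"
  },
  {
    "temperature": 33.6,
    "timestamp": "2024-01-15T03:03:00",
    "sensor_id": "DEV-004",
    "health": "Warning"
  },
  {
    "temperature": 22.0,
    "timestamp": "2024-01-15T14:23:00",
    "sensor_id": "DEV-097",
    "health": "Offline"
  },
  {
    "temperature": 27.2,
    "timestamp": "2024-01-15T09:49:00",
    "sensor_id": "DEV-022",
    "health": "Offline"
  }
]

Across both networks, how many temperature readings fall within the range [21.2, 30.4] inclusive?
4

Schema mapping: "measurement" (sensor_array_3) = "temperature" (sensor_array_1) = temperature

Readings in [21.2, 30.4] from sensor_array_3: 1
Readings in [21.2, 30.4] from sensor_array_1: 3

Total count: 1 + 3 = 4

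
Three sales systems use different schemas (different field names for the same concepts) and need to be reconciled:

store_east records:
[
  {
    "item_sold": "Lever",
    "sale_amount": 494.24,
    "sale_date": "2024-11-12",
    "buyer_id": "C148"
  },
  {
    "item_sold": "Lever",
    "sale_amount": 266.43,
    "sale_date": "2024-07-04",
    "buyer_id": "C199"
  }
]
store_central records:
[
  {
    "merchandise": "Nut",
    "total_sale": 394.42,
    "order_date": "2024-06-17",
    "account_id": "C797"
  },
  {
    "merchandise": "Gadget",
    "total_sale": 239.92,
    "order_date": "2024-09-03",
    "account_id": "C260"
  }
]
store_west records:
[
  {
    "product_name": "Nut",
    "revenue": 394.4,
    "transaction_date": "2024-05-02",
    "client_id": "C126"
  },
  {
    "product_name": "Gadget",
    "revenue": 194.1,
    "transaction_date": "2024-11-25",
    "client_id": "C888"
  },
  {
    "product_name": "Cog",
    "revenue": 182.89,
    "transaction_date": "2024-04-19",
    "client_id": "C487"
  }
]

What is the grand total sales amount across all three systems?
2166.4

Schema reconciliation - all amount fields map to sale amount:

store_east (sale_amount): 760.67
store_central (total_sale): 634.34
store_west (revenue): 771.39

Grand total: 2166.4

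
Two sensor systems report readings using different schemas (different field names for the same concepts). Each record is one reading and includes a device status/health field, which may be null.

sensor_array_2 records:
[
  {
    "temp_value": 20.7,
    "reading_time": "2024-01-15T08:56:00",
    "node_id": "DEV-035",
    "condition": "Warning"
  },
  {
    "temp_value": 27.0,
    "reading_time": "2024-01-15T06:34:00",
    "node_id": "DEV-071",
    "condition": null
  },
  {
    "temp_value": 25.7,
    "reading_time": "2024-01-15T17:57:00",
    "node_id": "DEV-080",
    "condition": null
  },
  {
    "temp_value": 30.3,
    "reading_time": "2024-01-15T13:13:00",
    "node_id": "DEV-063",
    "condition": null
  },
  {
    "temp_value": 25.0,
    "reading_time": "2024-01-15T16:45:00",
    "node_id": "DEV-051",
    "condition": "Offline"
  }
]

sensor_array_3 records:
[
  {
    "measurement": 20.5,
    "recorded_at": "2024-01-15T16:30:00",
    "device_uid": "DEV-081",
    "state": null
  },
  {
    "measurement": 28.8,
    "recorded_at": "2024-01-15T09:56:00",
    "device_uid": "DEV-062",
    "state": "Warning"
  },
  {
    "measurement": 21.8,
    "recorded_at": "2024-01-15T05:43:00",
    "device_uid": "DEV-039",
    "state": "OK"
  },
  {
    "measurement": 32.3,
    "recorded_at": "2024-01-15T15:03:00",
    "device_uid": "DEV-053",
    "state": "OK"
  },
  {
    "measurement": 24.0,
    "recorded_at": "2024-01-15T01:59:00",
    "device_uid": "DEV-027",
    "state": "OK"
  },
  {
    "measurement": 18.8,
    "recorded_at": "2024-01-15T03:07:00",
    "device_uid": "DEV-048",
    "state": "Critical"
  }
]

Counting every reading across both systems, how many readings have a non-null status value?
7

Schema mapping: "condition" (sensor_array_2) = "state" (sensor_array_3) = status

Non-null in sensor_array_2: 2
Non-null in sensor_array_3: 5

Total non-null: 2 + 5 = 7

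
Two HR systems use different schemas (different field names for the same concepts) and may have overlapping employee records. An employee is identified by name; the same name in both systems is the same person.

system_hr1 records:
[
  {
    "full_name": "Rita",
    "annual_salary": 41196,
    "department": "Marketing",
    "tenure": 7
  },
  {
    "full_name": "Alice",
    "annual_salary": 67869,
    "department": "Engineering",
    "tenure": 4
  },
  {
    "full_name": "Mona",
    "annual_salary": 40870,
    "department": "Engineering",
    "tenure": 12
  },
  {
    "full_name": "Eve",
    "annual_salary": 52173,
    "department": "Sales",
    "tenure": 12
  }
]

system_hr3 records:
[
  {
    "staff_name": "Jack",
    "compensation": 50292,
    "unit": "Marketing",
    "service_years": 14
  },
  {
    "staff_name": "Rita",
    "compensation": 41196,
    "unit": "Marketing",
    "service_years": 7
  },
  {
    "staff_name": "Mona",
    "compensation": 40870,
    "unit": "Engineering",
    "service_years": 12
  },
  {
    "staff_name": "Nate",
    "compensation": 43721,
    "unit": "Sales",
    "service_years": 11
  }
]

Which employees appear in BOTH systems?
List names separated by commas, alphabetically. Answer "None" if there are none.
Mona, Rita

Schema mapping: "full_name" (system_hr1) = "staff_name" (system_hr3) = employee name

Names in system_hr1: ['Alice', 'Eve', 'Mona', 'Rita']
Names in system_hr3: ['Jack', 'Mona', 'Nate', 'Rita']

Intersection: ['Mona', 'Rita']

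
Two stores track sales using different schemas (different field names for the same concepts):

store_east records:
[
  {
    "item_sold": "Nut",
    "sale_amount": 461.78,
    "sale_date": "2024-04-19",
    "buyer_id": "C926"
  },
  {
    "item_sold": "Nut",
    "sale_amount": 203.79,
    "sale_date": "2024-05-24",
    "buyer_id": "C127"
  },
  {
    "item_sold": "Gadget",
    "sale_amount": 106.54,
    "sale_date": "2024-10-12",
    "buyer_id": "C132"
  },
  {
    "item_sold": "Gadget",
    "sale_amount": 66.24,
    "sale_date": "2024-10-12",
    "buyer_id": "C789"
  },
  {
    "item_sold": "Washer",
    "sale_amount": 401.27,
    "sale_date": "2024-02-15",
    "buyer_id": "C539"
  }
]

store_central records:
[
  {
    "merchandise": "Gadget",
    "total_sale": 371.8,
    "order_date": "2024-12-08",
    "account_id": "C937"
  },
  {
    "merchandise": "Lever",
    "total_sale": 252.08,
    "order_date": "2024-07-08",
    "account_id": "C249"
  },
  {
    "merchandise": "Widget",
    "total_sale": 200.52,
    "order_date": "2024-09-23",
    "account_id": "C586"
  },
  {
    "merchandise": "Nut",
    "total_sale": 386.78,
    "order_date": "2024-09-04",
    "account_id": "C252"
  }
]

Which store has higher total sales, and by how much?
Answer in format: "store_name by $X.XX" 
store_east by $28.44

Schema mapping: "sale_amount" (store_east) = "total_sale" (store_central) = sale amount

Total for store_east: 1239.62
Total for store_central: 1211.18

Difference: |1239.62 - 1211.18| = 28.44
store_east has higher sales by $28.44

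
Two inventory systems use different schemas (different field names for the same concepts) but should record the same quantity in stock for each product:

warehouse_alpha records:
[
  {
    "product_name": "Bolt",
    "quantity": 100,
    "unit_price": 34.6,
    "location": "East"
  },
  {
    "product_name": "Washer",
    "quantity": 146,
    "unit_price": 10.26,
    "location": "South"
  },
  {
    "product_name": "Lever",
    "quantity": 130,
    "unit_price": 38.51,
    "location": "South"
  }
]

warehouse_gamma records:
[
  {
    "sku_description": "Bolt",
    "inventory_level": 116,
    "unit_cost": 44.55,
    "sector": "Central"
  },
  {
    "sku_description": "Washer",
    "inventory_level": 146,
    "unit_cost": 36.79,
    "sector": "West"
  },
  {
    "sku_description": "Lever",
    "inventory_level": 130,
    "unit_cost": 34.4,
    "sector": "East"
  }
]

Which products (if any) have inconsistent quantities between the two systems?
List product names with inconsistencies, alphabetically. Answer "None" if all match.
Bolt

Schema mappings:
- "product_name" (warehouse_alpha) = "sku_description" (warehouse_gamma) = product name
- "quantity" (warehouse_alpha) = "inventory_level" (warehouse_gamma) = quantity

Comparison:
  Bolt: 100 vs 116 - MISMATCH
  Washer: 146 vs 146 - MATCH
  Lever: 130 vs 130 - MATCH

Products with inconsistencies: Bolt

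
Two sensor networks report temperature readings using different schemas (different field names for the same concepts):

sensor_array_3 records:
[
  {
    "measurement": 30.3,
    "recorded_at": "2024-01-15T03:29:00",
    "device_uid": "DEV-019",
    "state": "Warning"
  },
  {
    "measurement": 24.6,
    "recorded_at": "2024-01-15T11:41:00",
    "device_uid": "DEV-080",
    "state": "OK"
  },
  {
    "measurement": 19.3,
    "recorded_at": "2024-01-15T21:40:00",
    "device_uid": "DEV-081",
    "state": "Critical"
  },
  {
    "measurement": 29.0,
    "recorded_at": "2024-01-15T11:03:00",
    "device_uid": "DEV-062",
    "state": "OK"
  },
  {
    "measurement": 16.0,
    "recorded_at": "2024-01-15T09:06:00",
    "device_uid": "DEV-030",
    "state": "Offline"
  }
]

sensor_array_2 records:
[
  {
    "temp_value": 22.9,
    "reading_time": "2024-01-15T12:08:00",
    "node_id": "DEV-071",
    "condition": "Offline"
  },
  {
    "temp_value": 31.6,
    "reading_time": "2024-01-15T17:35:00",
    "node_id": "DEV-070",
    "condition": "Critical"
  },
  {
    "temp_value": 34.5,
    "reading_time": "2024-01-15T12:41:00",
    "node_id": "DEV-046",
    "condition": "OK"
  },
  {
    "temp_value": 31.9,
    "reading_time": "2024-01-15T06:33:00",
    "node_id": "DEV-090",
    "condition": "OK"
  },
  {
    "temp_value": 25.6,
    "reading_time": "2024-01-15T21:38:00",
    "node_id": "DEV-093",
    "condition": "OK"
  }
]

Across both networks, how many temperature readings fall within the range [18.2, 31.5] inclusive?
6

Schema mapping: "measurement" (sensor_array_3) = "temp_value" (sensor_array_2) = temperature

Readings in [18.2, 31.5] from sensor_array_3: 4
Readings in [18.2, 31.5] from sensor_array_2: 2

Total count: 4 + 2 = 6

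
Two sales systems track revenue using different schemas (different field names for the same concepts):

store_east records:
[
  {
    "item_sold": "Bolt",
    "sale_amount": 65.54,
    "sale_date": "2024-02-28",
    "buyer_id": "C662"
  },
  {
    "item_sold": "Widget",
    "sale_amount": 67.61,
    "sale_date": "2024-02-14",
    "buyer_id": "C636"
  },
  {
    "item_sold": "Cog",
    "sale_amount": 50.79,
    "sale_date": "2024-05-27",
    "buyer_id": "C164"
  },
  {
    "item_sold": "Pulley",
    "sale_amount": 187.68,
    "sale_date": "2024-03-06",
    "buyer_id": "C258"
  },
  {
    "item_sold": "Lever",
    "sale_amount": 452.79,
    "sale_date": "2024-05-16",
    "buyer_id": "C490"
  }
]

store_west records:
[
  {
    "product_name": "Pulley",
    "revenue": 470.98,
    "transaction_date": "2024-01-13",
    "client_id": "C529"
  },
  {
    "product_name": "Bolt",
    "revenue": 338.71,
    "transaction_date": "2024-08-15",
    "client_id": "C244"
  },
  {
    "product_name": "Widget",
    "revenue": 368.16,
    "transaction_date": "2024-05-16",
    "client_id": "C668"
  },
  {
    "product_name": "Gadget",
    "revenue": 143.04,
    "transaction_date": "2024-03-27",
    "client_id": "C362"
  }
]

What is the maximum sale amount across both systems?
470.98

Reconcile: "sale_amount" (store_east) = "revenue" (store_west) = sale amount

Maximum in store_east: 452.79
Maximum in store_west: 470.98

Overall maximum: max(452.79, 470.98) = 470.98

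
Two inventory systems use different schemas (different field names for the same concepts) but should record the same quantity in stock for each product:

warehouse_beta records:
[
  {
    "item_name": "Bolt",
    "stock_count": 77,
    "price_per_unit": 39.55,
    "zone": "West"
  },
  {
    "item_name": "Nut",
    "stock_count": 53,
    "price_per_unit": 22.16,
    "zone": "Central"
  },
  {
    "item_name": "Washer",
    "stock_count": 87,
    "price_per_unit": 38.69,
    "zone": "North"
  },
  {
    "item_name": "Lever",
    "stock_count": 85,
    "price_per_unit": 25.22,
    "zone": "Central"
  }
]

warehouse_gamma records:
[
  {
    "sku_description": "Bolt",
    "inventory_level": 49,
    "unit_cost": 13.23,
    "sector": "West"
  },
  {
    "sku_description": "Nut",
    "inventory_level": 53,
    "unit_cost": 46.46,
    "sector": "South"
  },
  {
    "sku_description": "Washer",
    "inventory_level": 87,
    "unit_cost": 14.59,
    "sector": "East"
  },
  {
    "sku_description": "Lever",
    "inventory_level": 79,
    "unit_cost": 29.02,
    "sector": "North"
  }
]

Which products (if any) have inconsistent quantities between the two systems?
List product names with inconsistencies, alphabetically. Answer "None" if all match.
Bolt, Lever

Schema mappings:
- "item_name" (warehouse_beta) = "sku_description" (warehouse_gamma) = product name
- "stock_count" (warehouse_beta) = "inventory_level" (warehouse_gamma) = quantity

Comparison:
  Bolt: 77 vs 49 - MISMATCH
  Nut: 53 vs 53 - MATCH
  Washer: 87 vs 87 - MATCH
  Lever: 85 vs 79 - MISMATCH

Products with inconsistencies: Bolt, Lever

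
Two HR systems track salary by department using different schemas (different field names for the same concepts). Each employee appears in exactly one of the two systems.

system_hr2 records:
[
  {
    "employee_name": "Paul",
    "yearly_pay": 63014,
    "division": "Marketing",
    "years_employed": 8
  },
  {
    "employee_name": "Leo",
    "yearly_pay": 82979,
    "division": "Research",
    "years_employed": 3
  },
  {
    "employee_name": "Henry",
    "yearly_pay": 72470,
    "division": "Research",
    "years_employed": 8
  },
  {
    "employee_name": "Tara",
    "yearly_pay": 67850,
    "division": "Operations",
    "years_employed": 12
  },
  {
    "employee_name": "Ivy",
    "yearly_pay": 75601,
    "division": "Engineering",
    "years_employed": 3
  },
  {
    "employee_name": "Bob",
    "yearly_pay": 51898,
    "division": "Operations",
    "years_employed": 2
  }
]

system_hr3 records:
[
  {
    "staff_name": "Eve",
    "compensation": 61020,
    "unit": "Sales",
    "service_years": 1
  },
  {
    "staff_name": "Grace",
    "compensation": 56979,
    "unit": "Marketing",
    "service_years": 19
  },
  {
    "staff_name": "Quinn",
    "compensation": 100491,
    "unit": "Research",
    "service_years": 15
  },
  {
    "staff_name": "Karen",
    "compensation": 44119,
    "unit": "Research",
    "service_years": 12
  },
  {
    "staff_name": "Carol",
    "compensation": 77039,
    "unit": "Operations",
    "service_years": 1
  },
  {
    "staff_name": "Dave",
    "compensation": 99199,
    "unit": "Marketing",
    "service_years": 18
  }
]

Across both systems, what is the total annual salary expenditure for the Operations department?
196787

Schema mappings:
- "division" (system_hr2) = "unit" (system_hr3) = department
- "yearly_pay" (system_hr2) = "compensation" (system_hr3) = salary

Operations salaries from system_hr2: 119748
Operations salaries from system_hr3: 77039

Total: 119748 + 77039 = 196787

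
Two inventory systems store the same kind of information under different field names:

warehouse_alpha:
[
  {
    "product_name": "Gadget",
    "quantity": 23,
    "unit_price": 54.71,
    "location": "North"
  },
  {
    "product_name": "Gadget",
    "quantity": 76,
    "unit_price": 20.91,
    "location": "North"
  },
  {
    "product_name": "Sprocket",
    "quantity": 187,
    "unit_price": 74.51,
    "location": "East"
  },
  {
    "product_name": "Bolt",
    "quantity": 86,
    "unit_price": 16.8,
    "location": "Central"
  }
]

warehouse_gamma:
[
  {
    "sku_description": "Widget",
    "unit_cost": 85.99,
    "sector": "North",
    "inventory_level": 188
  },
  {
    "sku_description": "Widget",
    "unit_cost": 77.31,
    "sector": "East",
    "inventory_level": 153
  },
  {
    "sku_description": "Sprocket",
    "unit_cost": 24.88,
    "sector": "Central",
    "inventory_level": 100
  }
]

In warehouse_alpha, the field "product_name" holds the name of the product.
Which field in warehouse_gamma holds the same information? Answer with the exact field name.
sku_description

In warehouse_alpha, "product_name" holds the name of the product.
The fields in warehouse_gamma are: "sku_description", "unit_cost", "sector", "inventory_level".
"sku_description" is the match: the name refers to the same concept and its values are product-name strings (e.g. 'Sprocket', 'Widget').
The other fields ("unit_cost", "sector", "inventory_level") hold different kinds of data.

So "product_name" in warehouse_alpha corresponds to "sku_description" in warehouse_gamma.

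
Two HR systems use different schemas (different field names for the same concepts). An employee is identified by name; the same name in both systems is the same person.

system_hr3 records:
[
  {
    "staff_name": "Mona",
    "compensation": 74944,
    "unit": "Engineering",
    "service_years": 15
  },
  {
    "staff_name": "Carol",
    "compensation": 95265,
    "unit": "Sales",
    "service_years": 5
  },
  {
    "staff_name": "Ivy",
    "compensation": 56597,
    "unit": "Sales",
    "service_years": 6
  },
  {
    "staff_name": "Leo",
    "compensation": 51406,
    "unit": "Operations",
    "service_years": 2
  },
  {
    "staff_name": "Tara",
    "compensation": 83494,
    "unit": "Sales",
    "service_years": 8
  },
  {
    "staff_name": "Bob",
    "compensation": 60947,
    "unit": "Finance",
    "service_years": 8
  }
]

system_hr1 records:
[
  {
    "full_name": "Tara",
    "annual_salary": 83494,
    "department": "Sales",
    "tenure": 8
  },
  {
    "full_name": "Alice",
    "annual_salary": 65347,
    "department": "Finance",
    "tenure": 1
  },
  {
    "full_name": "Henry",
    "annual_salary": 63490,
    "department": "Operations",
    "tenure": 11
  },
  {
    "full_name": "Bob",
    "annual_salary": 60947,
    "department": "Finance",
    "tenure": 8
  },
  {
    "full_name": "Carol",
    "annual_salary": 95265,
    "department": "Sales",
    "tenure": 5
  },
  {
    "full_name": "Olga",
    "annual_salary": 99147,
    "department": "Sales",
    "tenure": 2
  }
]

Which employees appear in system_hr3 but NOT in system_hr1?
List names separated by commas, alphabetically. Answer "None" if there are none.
Ivy, Leo, Mona

Schema mapping: "staff_name" (system_hr3) = "full_name" (system_hr1) = employee name

Names in system_hr3: ['Bob', 'Carol', 'Ivy', 'Leo', 'Mona', 'Tara']
Names in system_hr1: ['Alice', 'Bob', 'Carol', 'Henry', 'Olga', 'Tara']

In system_hr3 but not system_hr1: ['Ivy', 'Leo', 'Mona']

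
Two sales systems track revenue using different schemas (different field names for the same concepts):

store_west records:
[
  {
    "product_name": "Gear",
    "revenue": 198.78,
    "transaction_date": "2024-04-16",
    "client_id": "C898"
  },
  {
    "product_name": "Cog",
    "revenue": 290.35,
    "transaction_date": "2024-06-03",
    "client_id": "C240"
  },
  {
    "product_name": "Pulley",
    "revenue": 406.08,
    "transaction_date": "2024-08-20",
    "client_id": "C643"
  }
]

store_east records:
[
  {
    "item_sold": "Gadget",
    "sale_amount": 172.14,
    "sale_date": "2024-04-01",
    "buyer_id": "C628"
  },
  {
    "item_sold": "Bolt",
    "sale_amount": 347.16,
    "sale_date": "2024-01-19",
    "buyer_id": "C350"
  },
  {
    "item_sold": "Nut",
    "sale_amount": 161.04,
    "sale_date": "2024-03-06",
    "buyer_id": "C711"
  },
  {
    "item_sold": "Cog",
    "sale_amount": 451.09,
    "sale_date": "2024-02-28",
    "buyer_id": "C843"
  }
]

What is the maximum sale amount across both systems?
451.09

Reconcile: "revenue" (store_west) = "sale_amount" (store_east) = sale amount

Maximum in store_west: 406.08
Maximum in store_east: 451.09

Overall maximum: max(406.08, 451.09) = 451.09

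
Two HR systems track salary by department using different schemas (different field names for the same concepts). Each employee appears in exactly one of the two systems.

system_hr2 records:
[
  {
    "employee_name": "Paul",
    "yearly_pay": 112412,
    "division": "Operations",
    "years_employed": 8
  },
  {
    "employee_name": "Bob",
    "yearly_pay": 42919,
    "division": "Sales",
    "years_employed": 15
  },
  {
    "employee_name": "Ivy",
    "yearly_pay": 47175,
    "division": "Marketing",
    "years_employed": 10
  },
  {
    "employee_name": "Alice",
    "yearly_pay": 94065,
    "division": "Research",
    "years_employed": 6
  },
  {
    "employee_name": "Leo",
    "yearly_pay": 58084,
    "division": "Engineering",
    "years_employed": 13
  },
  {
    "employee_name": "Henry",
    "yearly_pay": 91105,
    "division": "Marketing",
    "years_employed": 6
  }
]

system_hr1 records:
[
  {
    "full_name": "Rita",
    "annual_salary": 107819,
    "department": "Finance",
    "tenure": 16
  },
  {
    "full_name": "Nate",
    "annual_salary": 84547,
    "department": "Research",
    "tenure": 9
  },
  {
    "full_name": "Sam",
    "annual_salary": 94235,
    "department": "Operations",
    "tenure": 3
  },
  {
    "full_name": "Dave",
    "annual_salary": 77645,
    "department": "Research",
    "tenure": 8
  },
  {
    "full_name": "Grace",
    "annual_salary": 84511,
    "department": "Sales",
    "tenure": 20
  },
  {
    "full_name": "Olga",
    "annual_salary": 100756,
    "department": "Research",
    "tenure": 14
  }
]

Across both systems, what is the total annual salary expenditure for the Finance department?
107819

Schema mappings:
- "division" (system_hr2) = "department" (system_hr1) = department
- "yearly_pay" (system_hr2) = "annual_salary" (system_hr1) = salary

Finance salaries from system_hr2: 0
Finance salaries from system_hr1: 107819

Total: 0 + 107819 = 107819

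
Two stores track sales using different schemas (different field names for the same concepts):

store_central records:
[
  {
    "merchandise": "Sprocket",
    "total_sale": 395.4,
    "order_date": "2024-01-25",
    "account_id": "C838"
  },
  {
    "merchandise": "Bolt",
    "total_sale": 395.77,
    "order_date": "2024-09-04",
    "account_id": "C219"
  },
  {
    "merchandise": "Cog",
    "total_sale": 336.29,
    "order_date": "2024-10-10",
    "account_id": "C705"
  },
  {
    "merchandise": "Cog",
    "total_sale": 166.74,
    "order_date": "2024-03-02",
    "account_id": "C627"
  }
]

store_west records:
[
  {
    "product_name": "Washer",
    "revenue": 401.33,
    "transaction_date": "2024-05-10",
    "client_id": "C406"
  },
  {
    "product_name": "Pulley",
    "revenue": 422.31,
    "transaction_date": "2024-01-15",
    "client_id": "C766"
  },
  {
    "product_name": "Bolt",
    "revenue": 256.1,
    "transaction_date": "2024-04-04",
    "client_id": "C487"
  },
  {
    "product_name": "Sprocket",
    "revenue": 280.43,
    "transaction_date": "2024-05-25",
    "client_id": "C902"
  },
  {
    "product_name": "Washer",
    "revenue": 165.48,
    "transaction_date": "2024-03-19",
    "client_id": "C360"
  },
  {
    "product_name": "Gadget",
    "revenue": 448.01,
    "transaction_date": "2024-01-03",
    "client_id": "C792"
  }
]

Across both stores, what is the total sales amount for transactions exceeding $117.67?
3267.86

Schema mapping: "total_sale" (store_central) = "revenue" (store_west) = sale amount

Sum of sales > $117.67 in store_central: 1294.2
Sum of sales > $117.67 in store_west: 1973.66

Total: 1294.2 + 1973.66 = 3267.86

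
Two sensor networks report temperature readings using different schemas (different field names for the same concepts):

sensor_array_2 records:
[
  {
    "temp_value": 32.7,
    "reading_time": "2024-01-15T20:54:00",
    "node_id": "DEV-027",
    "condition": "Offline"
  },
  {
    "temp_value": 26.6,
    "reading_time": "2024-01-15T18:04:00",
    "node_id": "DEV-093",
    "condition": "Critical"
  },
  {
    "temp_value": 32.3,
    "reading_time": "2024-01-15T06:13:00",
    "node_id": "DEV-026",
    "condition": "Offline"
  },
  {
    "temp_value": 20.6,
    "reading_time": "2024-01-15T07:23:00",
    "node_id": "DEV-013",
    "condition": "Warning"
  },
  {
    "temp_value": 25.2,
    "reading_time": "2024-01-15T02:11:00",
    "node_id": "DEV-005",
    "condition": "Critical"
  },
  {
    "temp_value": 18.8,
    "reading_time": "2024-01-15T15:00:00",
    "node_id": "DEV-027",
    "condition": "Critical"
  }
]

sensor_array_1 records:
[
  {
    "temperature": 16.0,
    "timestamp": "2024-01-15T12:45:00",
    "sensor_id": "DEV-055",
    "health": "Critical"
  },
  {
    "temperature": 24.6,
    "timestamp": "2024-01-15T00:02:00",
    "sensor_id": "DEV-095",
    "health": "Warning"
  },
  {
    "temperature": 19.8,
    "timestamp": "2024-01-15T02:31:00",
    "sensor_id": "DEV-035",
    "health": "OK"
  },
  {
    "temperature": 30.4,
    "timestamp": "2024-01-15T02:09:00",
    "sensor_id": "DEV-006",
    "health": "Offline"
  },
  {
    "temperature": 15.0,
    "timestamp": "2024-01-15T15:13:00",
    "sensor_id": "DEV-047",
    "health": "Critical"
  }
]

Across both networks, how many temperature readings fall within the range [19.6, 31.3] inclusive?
6

Schema mapping: "temp_value" (sensor_array_2) = "temperature" (sensor_array_1) = temperature

Readings in [19.6, 31.3] from sensor_array_2: 3
Readings in [19.6, 31.3] from sensor_array_1: 3

Total count: 3 + 3 = 6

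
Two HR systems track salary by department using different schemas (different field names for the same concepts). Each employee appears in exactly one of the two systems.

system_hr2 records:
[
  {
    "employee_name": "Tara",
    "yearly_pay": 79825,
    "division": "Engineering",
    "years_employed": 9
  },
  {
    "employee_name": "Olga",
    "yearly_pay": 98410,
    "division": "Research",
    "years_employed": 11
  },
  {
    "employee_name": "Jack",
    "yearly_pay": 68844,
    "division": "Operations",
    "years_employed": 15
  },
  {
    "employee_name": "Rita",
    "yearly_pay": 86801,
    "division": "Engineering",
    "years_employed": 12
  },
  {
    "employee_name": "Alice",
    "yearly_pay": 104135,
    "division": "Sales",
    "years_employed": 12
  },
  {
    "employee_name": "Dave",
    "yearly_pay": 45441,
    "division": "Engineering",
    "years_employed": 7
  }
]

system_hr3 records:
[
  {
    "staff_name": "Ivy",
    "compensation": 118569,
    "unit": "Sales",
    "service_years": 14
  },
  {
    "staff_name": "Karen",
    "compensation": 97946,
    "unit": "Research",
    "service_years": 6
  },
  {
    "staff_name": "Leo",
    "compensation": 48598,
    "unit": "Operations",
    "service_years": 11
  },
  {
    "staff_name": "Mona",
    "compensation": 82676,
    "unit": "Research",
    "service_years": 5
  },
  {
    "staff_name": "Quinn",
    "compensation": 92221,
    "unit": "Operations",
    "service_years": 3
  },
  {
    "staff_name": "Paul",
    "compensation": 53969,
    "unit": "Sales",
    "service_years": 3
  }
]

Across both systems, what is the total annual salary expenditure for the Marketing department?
0

Schema mappings:
- "division" (system_hr2) = "unit" (system_hr3) = department
- "yearly_pay" (system_hr2) = "compensation" (system_hr3) = salary

Marketing salaries from system_hr2: 0
Marketing salaries from system_hr3: 0

Total: 0 + 0 = 0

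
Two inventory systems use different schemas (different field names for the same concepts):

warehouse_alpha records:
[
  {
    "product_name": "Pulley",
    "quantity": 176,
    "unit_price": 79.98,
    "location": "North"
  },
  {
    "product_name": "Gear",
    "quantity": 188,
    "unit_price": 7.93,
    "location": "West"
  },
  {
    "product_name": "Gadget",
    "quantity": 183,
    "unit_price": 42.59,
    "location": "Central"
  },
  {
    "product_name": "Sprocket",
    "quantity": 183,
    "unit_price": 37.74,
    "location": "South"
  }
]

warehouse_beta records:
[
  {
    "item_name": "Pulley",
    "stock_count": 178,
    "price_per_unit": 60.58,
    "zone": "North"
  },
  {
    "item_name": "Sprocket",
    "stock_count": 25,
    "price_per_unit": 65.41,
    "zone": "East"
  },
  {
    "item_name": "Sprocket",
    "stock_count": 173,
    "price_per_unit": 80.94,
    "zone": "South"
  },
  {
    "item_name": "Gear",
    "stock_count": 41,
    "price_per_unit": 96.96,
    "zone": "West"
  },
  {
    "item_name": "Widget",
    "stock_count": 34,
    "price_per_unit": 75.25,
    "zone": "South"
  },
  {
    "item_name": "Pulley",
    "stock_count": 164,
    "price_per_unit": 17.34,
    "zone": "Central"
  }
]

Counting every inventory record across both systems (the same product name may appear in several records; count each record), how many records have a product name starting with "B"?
0

Schema mapping: "product_name" (warehouse_alpha) = "item_name" (warehouse_beta) = product name

Records with product name starting with "B" in warehouse_alpha: 0
Records with product name starting with "B" in warehouse_beta: 0

Total: 0 + 0 = 0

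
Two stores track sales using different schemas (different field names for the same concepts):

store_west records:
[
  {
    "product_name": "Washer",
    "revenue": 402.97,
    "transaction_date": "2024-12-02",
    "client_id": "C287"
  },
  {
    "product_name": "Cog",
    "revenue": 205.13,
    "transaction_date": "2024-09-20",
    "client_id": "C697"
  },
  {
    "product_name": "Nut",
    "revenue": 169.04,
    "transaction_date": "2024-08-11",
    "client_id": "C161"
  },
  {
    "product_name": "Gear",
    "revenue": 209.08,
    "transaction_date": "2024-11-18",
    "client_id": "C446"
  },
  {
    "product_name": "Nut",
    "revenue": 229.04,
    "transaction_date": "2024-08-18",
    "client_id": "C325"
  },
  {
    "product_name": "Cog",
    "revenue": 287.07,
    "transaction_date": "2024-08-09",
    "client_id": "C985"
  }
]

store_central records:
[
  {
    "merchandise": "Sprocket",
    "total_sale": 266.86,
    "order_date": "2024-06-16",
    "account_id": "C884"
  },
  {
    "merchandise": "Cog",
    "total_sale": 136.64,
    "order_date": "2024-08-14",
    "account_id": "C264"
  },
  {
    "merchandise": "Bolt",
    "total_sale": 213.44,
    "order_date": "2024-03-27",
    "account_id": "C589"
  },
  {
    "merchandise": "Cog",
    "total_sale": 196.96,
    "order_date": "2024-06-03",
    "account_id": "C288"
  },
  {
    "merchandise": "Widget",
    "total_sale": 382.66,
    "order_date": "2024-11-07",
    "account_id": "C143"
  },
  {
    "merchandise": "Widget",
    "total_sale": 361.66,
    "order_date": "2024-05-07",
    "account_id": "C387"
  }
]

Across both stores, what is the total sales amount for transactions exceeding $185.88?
2754.87

Schema mapping: "revenue" (store_west) = "total_sale" (store_central) = sale amount

Sum of sales > $185.88 in store_west: 1333.29
Sum of sales > $185.88 in store_central: 1421.58

Total: 1333.29 + 1421.58 = 2754.87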